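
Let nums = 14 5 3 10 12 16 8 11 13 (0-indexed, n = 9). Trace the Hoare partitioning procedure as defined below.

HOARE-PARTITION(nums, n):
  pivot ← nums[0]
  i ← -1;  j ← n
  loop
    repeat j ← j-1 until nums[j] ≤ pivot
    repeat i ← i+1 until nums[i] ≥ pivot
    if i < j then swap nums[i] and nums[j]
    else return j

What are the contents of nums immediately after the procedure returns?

13 5 3 10 12 11 8 16 14

pivot = nums[0] = 14; i = -1, j = 9
j→8 (nums[8]=13≤14), i→0 (nums[0]=14≥14); i<j, swap → 13 5 3 10 12 16 8 11 14
j→7 (nums[7]=11≤14), i→5 (nums[5]=16≥14); i<j, swap → 13 5 3 10 12 11 8 16 14
j→6, i→7; i≥j, return j=6. nums = 13 5 3 10 12 11 8 16 14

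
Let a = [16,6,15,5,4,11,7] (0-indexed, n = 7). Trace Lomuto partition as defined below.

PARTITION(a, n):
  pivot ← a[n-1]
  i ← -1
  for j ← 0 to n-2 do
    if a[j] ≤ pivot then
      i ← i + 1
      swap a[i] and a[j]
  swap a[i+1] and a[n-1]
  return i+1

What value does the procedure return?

3

pivot = a[6] = 7; i = -1
j=0: a[0]=16 > 7 → no swap
j=1: a[1]=6 ≤ 7 → i=0, swap a[0],a[1] → [6,16,15,5,4,11,7]
j=2: a[2]=15 > 7 → no swap
j=3: a[3]=5 ≤ 7 → i=1, swap a[1],a[3] → [6,5,15,16,4,11,7]
j=4: a[4]=4 ≤ 7 → i=2, swap a[2],a[4] → [6,5,4,16,15,11,7]
j=5: a[5]=11 > 7 → no swap
final swap a[3],a[6] → [6,5,4,7,15,11,16]; return 3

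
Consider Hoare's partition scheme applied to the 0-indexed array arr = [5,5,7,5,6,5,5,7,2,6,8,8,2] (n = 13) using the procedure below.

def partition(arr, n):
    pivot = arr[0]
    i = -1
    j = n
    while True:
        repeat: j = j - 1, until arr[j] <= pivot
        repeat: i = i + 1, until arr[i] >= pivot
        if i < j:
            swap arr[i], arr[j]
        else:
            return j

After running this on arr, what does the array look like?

[2,2,5,5,6,5,7,7,5,6,8,8,5]

pivot=5
j stops at 12 (2), i stops at 0 (5); swap ⇒ [2,5,7,5,6,5,5,7,2,6,8,8,5]
j stops at 8 (2), i stops at 1 (5); swap ⇒ [2,2,7,5,6,5,5,7,5,6,8,8,5]
j stops at 6 (5), i stops at 2 (7); swap ⇒ [2,2,5,5,6,5,7,7,5,6,8,8,5]
j stops at 5 (5), i stops at 3 (5); swap ⇒ [2,2,5,5,6,5,7,7,5,6,8,8,5]
j stops at 3, i stops at 4; i≥j ⇒ return 3. arr=[2,2,5,5,6,5,7,7,5,6,8,8,5]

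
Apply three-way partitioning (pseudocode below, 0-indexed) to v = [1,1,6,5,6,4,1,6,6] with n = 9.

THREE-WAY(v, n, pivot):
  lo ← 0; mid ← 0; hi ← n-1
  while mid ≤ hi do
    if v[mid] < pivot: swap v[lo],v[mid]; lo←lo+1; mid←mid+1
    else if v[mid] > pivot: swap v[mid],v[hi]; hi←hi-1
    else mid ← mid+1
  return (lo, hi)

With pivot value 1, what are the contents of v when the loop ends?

[1,1,1,6,4,5,6,6,6]

lo=0 mid=0 hi=8
1=1: mid=1
1=1: mid=2
6>1: swap(2,8), hi=7 ⇒ [1,1,6,5,6,4,1,6,6]
6>1: swap(2,7), hi=6 ⇒ [1,1,6,5,6,4,1,6,6]
6>1: swap(2,6), hi=5 ⇒ [1,1,1,5,6,4,6,6,6]
1=1: mid=3
5>1: swap(3,5), hi=4 ⇒ [1,1,1,4,6,5,6,6,6]
4>1: swap(3,4), hi=3 ⇒ [1,1,1,6,4,5,6,6,6]
6>1: swap(3,3), hi=2 ⇒ [1,1,1,6,4,5,6,6,6]
done. lo=0 hi=2; v=[1,1,1,6,4,5,6,6,6]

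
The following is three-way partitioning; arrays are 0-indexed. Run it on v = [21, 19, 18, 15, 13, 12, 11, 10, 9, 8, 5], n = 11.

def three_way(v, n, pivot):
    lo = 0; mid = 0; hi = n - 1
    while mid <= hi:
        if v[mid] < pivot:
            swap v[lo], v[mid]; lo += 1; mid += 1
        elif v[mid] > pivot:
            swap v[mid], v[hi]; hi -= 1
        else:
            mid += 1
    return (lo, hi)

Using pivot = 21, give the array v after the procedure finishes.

[19, 18, 15, 13, 12, 11, 10, 9, 8, 5, 21]

pivot = 21; lo=0, mid=0, hi=10
v[mid]=21=21: mid=1
v[mid]=19<21: swap v[0],v[1]; lo=1,mid=2 → [19, 21, 18, 15, 13, 12, 11, 10, 9, 8, 5]
v[mid]=18<21: swap v[1],v[2]; lo=2,mid=3 → [19, 18, 21, 15, 13, 12, 11, 10, 9, 8, 5]
v[mid]=15<21: swap v[2],v[3]; lo=3,mid=4 → [19, 18, 15, 21, 13, 12, 11, 10, 9, 8, 5]
v[mid]=13<21: swap v[3],v[4]; lo=4,mid=5 → [19, 18, 15, 13, 21, 12, 11, 10, 9, 8, 5]
v[mid]=12<21: swap v[4],v[5]; lo=5,mid=6 → [19, 18, 15, 13, 12, 21, 11, 10, 9, 8, 5]
v[mid]=11<21: swap v[5],v[6]; lo=6,mid=7 → [19, 18, 15, 13, 12, 11, 21, 10, 9, 8, 5]
v[mid]=10<21: swap v[6],v[7]; lo=7,mid=8 → [19, 18, 15, 13, 12, 11, 10, 21, 9, 8, 5]
v[mid]=9<21: swap v[7],v[8]; lo=8,mid=9 → [19, 18, 15, 13, 12, 11, 10, 9, 21, 8, 5]
v[mid]=8<21: swap v[8],v[9]; lo=9,mid=10 → [19, 18, 15, 13, 12, 11, 10, 9, 8, 21, 5]
v[mid]=5<21: swap v[9],v[10]; lo=10,mid=11 → [19, 18, 15, 13, 12, 11, 10, 9, 8, 5, 21]
end: lo=10, hi=10; v = [19, 18, 15, 13, 12, 11, 10, 9, 8, 5, 21]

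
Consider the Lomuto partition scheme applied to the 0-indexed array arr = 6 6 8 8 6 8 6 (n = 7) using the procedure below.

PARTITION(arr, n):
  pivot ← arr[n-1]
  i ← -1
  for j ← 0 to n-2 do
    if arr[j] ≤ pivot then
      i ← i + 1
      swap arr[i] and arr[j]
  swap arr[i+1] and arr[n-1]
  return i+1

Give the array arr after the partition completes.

pivot=6, i=-1
j=0: 6≤6, i=0, swap(0,0) ⇒ 6 6 8 8 6 8 6
j=1: 6≤6, i=1, swap(1,1) ⇒ 6 6 8 8 6 8 6
j=2: 8>6, skip
j=3: 8>6, skip
j=4: 6≤6, i=2, swap(2,4) ⇒ 6 6 6 8 8 8 6
j=5: 8>6, skip
swap(3,6) ⇒ 6 6 6 6 8 8 8; return 3

6 6 6 6 8 8 8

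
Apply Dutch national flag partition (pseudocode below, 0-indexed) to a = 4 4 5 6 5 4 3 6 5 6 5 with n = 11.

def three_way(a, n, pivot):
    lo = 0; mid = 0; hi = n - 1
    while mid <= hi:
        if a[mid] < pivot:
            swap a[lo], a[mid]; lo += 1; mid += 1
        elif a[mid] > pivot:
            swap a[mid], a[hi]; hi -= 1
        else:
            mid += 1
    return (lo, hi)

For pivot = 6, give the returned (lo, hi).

lo=0 mid=0 hi=10
4<6: swap(0,0), lo=1 mid=1 ⇒ 4 4 5 6 5 4 3 6 5 6 5
4<6: swap(1,1), lo=2 mid=2 ⇒ 4 4 5 6 5 4 3 6 5 6 5
5<6: swap(2,2), lo=3 mid=3 ⇒ 4 4 5 6 5 4 3 6 5 6 5
6=6: mid=4
5<6: swap(3,4), lo=4 mid=5 ⇒ 4 4 5 5 6 4 3 6 5 6 5
4<6: swap(4,5), lo=5 mid=6 ⇒ 4 4 5 5 4 6 3 6 5 6 5
3<6: swap(5,6), lo=6 mid=7 ⇒ 4 4 5 5 4 3 6 6 5 6 5
6=6: mid=8
5<6: swap(6,8), lo=7 mid=9 ⇒ 4 4 5 5 4 3 5 6 6 6 5
6=6: mid=10
5<6: swap(7,10), lo=8 mid=11 ⇒ 4 4 5 5 4 3 5 5 6 6 6
done. lo=8 hi=10; a=4 4 5 5 4 3 5 5 6 6 6

(8, 10)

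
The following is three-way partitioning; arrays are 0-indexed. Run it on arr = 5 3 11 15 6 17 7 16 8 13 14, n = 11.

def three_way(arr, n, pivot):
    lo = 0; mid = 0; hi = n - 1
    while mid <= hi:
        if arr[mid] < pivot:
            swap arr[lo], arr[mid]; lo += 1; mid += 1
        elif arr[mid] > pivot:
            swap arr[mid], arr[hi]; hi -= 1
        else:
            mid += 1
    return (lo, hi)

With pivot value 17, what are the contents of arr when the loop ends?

5 3 11 15 6 7 16 8 13 14 17

pivot = 17; lo=0, mid=0, hi=10
arr[mid]=5<17: swap arr[0],arr[0]; lo=1,mid=1 → 5 3 11 15 6 17 7 16 8 13 14
arr[mid]=3<17: swap arr[1],arr[1]; lo=2,mid=2 → 5 3 11 15 6 17 7 16 8 13 14
arr[mid]=11<17: swap arr[2],arr[2]; lo=3,mid=3 → 5 3 11 15 6 17 7 16 8 13 14
arr[mid]=15<17: swap arr[3],arr[3]; lo=4,mid=4 → 5 3 11 15 6 17 7 16 8 13 14
arr[mid]=6<17: swap arr[4],arr[4]; lo=5,mid=5 → 5 3 11 15 6 17 7 16 8 13 14
arr[mid]=17=17: mid=6
arr[mid]=7<17: swap arr[5],arr[6]; lo=6,mid=7 → 5 3 11 15 6 7 17 16 8 13 14
arr[mid]=16<17: swap arr[6],arr[7]; lo=7,mid=8 → 5 3 11 15 6 7 16 17 8 13 14
arr[mid]=8<17: swap arr[7],arr[8]; lo=8,mid=9 → 5 3 11 15 6 7 16 8 17 13 14
arr[mid]=13<17: swap arr[8],arr[9]; lo=9,mid=10 → 5 3 11 15 6 7 16 8 13 17 14
arr[mid]=14<17: swap arr[9],arr[10]; lo=10,mid=11 → 5 3 11 15 6 7 16 8 13 14 17
end: lo=10, hi=10; arr = 5 3 11 15 6 7 16 8 13 14 17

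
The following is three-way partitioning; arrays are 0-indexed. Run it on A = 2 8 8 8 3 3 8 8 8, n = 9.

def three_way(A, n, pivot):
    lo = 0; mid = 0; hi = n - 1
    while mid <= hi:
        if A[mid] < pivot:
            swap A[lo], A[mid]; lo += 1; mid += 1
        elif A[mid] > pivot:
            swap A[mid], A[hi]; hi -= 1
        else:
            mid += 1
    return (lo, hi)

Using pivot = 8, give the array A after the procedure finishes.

pivot = 8; lo=0, mid=0, hi=8
A[mid]=2<8: swap A[0],A[0]; lo=1,mid=1 → 2 8 8 8 3 3 8 8 8
A[mid]=8=8: mid=2
A[mid]=8=8: mid=3
A[mid]=8=8: mid=4
A[mid]=3<8: swap A[1],A[4]; lo=2,mid=5 → 2 3 8 8 8 3 8 8 8
A[mid]=3<8: swap A[2],A[5]; lo=3,mid=6 → 2 3 3 8 8 8 8 8 8
A[mid]=8=8: mid=7
A[mid]=8=8: mid=8
A[mid]=8=8: mid=9
end: lo=3, hi=8; A = 2 3 3 8 8 8 8 8 8

2 3 3 8 8 8 8 8 8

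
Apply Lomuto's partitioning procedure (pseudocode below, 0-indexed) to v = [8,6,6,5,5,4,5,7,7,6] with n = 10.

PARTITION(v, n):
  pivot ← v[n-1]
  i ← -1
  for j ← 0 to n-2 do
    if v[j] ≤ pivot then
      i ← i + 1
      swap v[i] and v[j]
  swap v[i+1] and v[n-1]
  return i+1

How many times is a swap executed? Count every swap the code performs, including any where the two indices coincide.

pivot = v[9] = 6; i = -1
j=0: v[0]=8 > 6 → no swap
j=1: v[1]=6 ≤ 6 → i=0, swap v[0],v[1] → [6,8,6,5,5,4,5,7,7,6]
j=2: v[2]=6 ≤ 6 → i=1, swap v[1],v[2] → [6,6,8,5,5,4,5,7,7,6]
j=3: v[3]=5 ≤ 6 → i=2, swap v[2],v[3] → [6,6,5,8,5,4,5,7,7,6]
j=4: v[4]=5 ≤ 6 → i=3, swap v[3],v[4] → [6,6,5,5,8,4,5,7,7,6]
j=5: v[5]=4 ≤ 6 → i=4, swap v[4],v[5] → [6,6,5,5,4,8,5,7,7,6]
j=6: v[6]=5 ≤ 6 → i=5, swap v[5],v[6] → [6,6,5,5,4,5,8,7,7,6]
j=7: v[7]=7 > 6 → no swap
j=8: v[8]=7 > 6 → no swap
final swap v[6],v[9] → [6,6,5,5,4,5,6,7,7,8]; return 6

7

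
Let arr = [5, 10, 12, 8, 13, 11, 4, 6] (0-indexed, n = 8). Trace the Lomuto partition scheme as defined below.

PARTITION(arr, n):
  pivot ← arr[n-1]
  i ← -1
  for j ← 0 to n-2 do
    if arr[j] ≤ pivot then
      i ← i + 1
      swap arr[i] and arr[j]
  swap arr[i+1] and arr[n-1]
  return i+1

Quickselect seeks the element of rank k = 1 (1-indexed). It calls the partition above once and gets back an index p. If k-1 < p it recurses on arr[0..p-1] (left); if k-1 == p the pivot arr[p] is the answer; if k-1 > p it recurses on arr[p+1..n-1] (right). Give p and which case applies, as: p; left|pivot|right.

pivot = arr[7] = 6; i = -1
j=0: arr[0]=5 ≤ 6 → i=0, swap arr[0],arr[0] (no change) → [5, 10, 12, 8, 13, 11, 4, 6]
j=1: arr[1]=10 > 6 → no swap
j=2: arr[2]=12 > 6 → no swap
j=3: arr[3]=8 > 6 → no swap
j=4: arr[4]=13 > 6 → no swap
j=5: arr[5]=11 > 6 → no swap
j=6: arr[6]=4 ≤ 6 → i=1, swap arr[1],arr[6] → [5, 4, 12, 8, 13, 11, 10, 6]
final swap arr[2],arr[7] → [5, 4, 6, 8, 13, 11, 10, 12]; return 2
p = 2; k-1 = 0 < 2 ⇒ left

2; left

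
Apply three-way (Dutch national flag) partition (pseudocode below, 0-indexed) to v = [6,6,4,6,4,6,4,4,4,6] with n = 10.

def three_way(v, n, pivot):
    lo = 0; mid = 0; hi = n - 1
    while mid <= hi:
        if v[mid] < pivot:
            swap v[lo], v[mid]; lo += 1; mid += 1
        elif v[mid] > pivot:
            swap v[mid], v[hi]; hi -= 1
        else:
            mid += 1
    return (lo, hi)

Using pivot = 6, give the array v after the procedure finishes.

[4,4,4,4,4,6,6,6,6,6]

lo=0 mid=0 hi=9
6=6: mid=1
6=6: mid=2
4<6: swap(0,2), lo=1 mid=3 ⇒ [4,6,6,6,4,6,4,4,4,6]
6=6: mid=4
4<6: swap(1,4), lo=2 mid=5 ⇒ [4,4,6,6,6,6,4,4,4,6]
6=6: mid=6
4<6: swap(2,6), lo=3 mid=7 ⇒ [4,4,4,6,6,6,6,4,4,6]
4<6: swap(3,7), lo=4 mid=8 ⇒ [4,4,4,4,6,6,6,6,4,6]
4<6: swap(4,8), lo=5 mid=9 ⇒ [4,4,4,4,4,6,6,6,6,6]
6=6: mid=10
done. lo=5 hi=9; v=[4,4,4,4,4,6,6,6,6,6]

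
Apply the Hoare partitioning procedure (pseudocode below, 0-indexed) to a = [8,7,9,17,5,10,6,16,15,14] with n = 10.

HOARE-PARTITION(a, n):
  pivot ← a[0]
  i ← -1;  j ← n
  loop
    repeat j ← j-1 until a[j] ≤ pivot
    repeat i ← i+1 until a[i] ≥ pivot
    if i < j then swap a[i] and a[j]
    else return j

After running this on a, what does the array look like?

pivot = a[0] = 8; i = -1, j = 10
j→6 (a[6]=6≤8), i→0 (a[0]=8≥8); i<j, swap → [6,7,9,17,5,10,8,16,15,14]
j→4 (a[4]=5≤8), i→2 (a[2]=9≥8); i<j, swap → [6,7,5,17,9,10,8,16,15,14]
j→2, i→3; i≥j, return j=2. a = [6,7,5,17,9,10,8,16,15,14]

[6,7,5,17,9,10,8,16,15,14]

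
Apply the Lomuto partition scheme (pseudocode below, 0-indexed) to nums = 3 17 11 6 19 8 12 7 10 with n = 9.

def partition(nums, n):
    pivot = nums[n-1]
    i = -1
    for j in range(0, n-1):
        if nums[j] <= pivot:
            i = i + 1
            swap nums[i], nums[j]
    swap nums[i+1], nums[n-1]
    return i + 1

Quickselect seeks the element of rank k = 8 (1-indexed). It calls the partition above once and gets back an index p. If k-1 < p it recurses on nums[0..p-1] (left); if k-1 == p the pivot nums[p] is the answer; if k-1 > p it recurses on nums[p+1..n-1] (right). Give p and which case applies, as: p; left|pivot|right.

4; right

pivot = nums[8] = 10; i = -1
j=0: nums[0]=3 ≤ 10 → i=0, swap nums[0],nums[0] (no change) → 3 17 11 6 19 8 12 7 10
j=1: nums[1]=17 > 10 → no swap
j=2: nums[2]=11 > 10 → no swap
j=3: nums[3]=6 ≤ 10 → i=1, swap nums[1],nums[3] → 3 6 11 17 19 8 12 7 10
j=4: nums[4]=19 > 10 → no swap
j=5: nums[5]=8 ≤ 10 → i=2, swap nums[2],nums[5] → 3 6 8 17 19 11 12 7 10
j=6: nums[6]=12 > 10 → no swap
j=7: nums[7]=7 ≤ 10 → i=3, swap nums[3],nums[7] → 3 6 8 7 19 11 12 17 10
final swap nums[4],nums[8] → 3 6 8 7 10 11 12 17 19; return 4
p = 4; k-1 = 7 > 4 ⇒ right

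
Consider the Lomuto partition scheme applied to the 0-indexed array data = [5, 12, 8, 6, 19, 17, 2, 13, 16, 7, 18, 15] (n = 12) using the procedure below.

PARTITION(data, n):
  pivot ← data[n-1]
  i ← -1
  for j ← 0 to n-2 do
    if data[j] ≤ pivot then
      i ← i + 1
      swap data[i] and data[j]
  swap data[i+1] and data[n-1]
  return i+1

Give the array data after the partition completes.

[5, 12, 8, 6, 2, 13, 7, 15, 16, 19, 18, 17]

pivot=15, i=-1
j=0: 5≤15, i=0, swap(0,0) ⇒ [5, 12, 8, 6, 19, 17, 2, 13, 16, 7, 18, 15]
j=1: 12≤15, i=1, swap(1,1) ⇒ [5, 12, 8, 6, 19, 17, 2, 13, 16, 7, 18, 15]
j=2: 8≤15, i=2, swap(2,2) ⇒ [5, 12, 8, 6, 19, 17, 2, 13, 16, 7, 18, 15]
j=3: 6≤15, i=3, swap(3,3) ⇒ [5, 12, 8, 6, 19, 17, 2, 13, 16, 7, 18, 15]
j=4: 19>15, skip
j=5: 17>15, skip
j=6: 2≤15, i=4, swap(4,6) ⇒ [5, 12, 8, 6, 2, 17, 19, 13, 16, 7, 18, 15]
j=7: 13≤15, i=5, swap(5,7) ⇒ [5, 12, 8, 6, 2, 13, 19, 17, 16, 7, 18, 15]
j=8: 16>15, skip
j=9: 7≤15, i=6, swap(6,9) ⇒ [5, 12, 8, 6, 2, 13, 7, 17, 16, 19, 18, 15]
j=10: 18>15, skip
swap(7,11) ⇒ [5, 12, 8, 6, 2, 13, 7, 15, 16, 19, 18, 17]; return 7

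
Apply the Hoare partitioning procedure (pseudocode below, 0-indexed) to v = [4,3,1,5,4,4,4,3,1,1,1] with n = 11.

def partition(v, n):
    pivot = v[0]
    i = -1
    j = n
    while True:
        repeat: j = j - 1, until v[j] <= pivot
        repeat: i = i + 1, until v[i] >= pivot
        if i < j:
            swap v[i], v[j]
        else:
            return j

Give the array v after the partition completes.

pivot=4
j stops at 10 (1), i stops at 0 (4); swap ⇒ [1,3,1,5,4,4,4,3,1,1,4]
j stops at 9 (1), i stops at 3 (5); swap ⇒ [1,3,1,1,4,4,4,3,1,5,4]
j stops at 8 (1), i stops at 4 (4); swap ⇒ [1,3,1,1,1,4,4,3,4,5,4]
j stops at 7 (3), i stops at 5 (4); swap ⇒ [1,3,1,1,1,3,4,4,4,5,4]
j stops at 6, i stops at 6; i≥j ⇒ return 6. v=[1,3,1,1,1,3,4,4,4,5,4]

[1,3,1,1,1,3,4,4,4,5,4]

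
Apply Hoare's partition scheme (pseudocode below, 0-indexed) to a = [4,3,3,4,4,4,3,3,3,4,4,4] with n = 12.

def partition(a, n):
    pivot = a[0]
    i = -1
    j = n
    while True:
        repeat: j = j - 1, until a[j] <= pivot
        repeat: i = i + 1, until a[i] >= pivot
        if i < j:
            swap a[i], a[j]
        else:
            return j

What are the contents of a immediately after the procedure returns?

[4,3,3,4,4,3,3,3,4,4,4,4]

pivot=4
j stops at 11 (4), i stops at 0 (4); swap ⇒ [4,3,3,4,4,4,3,3,3,4,4,4]
j stops at 10 (4), i stops at 3 (4); swap ⇒ [4,3,3,4,4,4,3,3,3,4,4,4]
j stops at 9 (4), i stops at 4 (4); swap ⇒ [4,3,3,4,4,4,3,3,3,4,4,4]
j stops at 8 (3), i stops at 5 (4); swap ⇒ [4,3,3,4,4,3,3,3,4,4,4,4]
j stops at 7, i stops at 8; i≥j ⇒ return 7. a=[4,3,3,4,4,3,3,3,4,4,4,4]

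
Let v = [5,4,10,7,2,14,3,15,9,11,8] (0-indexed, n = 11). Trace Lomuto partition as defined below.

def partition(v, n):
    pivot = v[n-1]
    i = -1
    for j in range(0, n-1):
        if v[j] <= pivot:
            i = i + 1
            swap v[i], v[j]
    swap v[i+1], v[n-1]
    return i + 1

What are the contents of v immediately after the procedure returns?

pivot = v[10] = 8; i = -1
j=0: v[0]=5 ≤ 8 → i=0, swap v[0],v[0] (no change) → [5,4,10,7,2,14,3,15,9,11,8]
j=1: v[1]=4 ≤ 8 → i=1, swap v[1],v[1] (no change) → [5,4,10,7,2,14,3,15,9,11,8]
j=2: v[2]=10 > 8 → no swap
j=3: v[3]=7 ≤ 8 → i=2, swap v[2],v[3] → [5,4,7,10,2,14,3,15,9,11,8]
j=4: v[4]=2 ≤ 8 → i=3, swap v[3],v[4] → [5,4,7,2,10,14,3,15,9,11,8]
j=5: v[5]=14 > 8 → no swap
j=6: v[6]=3 ≤ 8 → i=4, swap v[4],v[6] → [5,4,7,2,3,14,10,15,9,11,8]
j=7: v[7]=15 > 8 → no swap
j=8: v[8]=9 > 8 → no swap
j=9: v[9]=11 > 8 → no swap
final swap v[5],v[10] → [5,4,7,2,3,8,10,15,9,11,14]; return 5

[5,4,7,2,3,8,10,15,9,11,14]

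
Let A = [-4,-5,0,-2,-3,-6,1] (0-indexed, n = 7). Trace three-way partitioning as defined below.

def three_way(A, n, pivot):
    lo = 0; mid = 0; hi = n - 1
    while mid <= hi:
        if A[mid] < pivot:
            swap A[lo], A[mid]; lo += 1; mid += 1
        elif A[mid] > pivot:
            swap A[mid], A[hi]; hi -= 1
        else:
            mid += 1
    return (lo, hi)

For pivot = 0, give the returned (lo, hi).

lo=0 mid=0 hi=6
-4<0: swap(0,0), lo=1 mid=1 ⇒ [-4,-5,0,-2,-3,-6,1]
-5<0: swap(1,1), lo=2 mid=2 ⇒ [-4,-5,0,-2,-3,-6,1]
0=0: mid=3
-2<0: swap(2,3), lo=3 mid=4 ⇒ [-4,-5,-2,0,-3,-6,1]
-3<0: swap(3,4), lo=4 mid=5 ⇒ [-4,-5,-2,-3,0,-6,1]
-6<0: swap(4,5), lo=5 mid=6 ⇒ [-4,-5,-2,-3,-6,0,1]
1>0: swap(6,6), hi=5 ⇒ [-4,-5,-2,-3,-6,0,1]
done. lo=5 hi=5; A=[-4,-5,-2,-3,-6,0,1]

(5, 5)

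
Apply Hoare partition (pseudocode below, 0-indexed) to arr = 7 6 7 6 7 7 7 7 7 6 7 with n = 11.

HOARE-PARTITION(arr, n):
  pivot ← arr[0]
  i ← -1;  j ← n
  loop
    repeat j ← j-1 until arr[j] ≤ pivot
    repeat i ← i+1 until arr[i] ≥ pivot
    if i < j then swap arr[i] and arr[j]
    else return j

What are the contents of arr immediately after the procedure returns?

7 6 6 6 7 7 7 7 7 7 7

pivot=7
j stops at 10 (7), i stops at 0 (7); swap ⇒ 7 6 7 6 7 7 7 7 7 6 7
j stops at 9 (6), i stops at 2 (7); swap ⇒ 7 6 6 6 7 7 7 7 7 7 7
j stops at 8 (7), i stops at 4 (7); swap ⇒ 7 6 6 6 7 7 7 7 7 7 7
j stops at 7 (7), i stops at 5 (7); swap ⇒ 7 6 6 6 7 7 7 7 7 7 7
j stops at 6, i stops at 6; i≥j ⇒ return 6. arr=7 6 6 6 7 7 7 7 7 7 7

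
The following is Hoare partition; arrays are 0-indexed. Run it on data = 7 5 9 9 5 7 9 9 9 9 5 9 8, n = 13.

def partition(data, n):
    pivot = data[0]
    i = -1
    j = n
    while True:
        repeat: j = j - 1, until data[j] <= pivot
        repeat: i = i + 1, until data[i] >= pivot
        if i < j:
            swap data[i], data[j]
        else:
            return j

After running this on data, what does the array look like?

pivot=7
j stops at 10 (5), i stops at 0 (7); swap ⇒ 5 5 9 9 5 7 9 9 9 9 7 9 8
j stops at 5 (7), i stops at 2 (9); swap ⇒ 5 5 7 9 5 9 9 9 9 9 7 9 8
j stops at 4 (5), i stops at 3 (9); swap ⇒ 5 5 7 5 9 9 9 9 9 9 7 9 8
j stops at 3, i stops at 4; i≥j ⇒ return 3. data=5 5 7 5 9 9 9 9 9 9 7 9 8

5 5 7 5 9 9 9 9 9 9 7 9 8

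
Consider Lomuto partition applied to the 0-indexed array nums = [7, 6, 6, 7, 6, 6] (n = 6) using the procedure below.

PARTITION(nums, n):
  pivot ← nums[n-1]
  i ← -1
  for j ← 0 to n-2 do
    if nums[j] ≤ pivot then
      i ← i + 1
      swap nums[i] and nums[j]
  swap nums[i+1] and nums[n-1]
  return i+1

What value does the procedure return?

3

pivot=6, i=-1
j=0: 7>6, skip
j=1: 6≤6, i=0, swap(0,1) ⇒ [6, 7, 6, 7, 6, 6]
j=2: 6≤6, i=1, swap(1,2) ⇒ [6, 6, 7, 7, 6, 6]
j=3: 7>6, skip
j=4: 6≤6, i=2, swap(2,4) ⇒ [6, 6, 6, 7, 7, 6]
swap(3,5) ⇒ [6, 6, 6, 6, 7, 7]; return 3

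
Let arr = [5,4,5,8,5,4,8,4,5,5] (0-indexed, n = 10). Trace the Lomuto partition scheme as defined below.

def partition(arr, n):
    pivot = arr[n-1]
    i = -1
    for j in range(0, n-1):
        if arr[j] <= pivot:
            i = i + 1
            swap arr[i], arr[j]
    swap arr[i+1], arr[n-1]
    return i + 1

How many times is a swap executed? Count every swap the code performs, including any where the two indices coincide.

8

pivot = arr[9] = 5; i = -1
j=0: arr[0]=5 ≤ 5 → i=0, swap arr[0],arr[0] (no change) → [5,4,5,8,5,4,8,4,5,5]
j=1: arr[1]=4 ≤ 5 → i=1, swap arr[1],arr[1] (no change) → [5,4,5,8,5,4,8,4,5,5]
j=2: arr[2]=5 ≤ 5 → i=2, swap arr[2],arr[2] (no change) → [5,4,5,8,5,4,8,4,5,5]
j=3: arr[3]=8 > 5 → no swap
j=4: arr[4]=5 ≤ 5 → i=3, swap arr[3],arr[4] → [5,4,5,5,8,4,8,4,5,5]
j=5: arr[5]=4 ≤ 5 → i=4, swap arr[4],arr[5] → [5,4,5,5,4,8,8,4,5,5]
j=6: arr[6]=8 > 5 → no swap
j=7: arr[7]=4 ≤ 5 → i=5, swap arr[5],arr[7] → [5,4,5,5,4,4,8,8,5,5]
j=8: arr[8]=5 ≤ 5 → i=6, swap arr[6],arr[8] → [5,4,5,5,4,4,5,8,8,5]
final swap arr[7],arr[9] → [5,4,5,5,4,4,5,5,8,8]; return 7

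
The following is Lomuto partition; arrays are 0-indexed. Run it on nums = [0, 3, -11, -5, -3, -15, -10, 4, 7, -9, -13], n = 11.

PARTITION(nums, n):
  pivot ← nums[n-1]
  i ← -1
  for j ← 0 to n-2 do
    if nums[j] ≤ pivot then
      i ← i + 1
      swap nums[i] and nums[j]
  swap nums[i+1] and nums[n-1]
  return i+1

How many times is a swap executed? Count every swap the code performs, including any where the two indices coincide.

pivot = nums[10] = -13; i = -1
j=0: nums[0]=0 > -13 → no swap
j=1: nums[1]=3 > -13 → no swap
j=2: nums[2]=-11 > -13 → no swap
j=3: nums[3]=-5 > -13 → no swap
j=4: nums[4]=-3 > -13 → no swap
j=5: nums[5]=-15 ≤ -13 → i=0, swap nums[0],nums[5] → [-15, 3, -11, -5, -3, 0, -10, 4, 7, -9, -13]
j=6: nums[6]=-10 > -13 → no swap
j=7: nums[7]=4 > -13 → no swap
j=8: nums[8]=7 > -13 → no swap
j=9: nums[9]=-9 > -13 → no swap
final swap nums[1],nums[10] → [-15, -13, -11, -5, -3, 0, -10, 4, 7, -9, 3]; return 1

2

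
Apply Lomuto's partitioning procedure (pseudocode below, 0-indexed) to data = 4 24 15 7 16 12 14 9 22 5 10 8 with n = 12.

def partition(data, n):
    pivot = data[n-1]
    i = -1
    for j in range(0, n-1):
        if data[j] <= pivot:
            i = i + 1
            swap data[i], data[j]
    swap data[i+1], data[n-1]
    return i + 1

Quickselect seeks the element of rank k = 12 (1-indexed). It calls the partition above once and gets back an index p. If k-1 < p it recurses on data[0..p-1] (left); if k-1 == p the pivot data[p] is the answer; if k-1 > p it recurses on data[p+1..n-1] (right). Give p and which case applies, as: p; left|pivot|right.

pivot=8, i=-1
j=0: 4≤8, i=0, swap(0,0) ⇒ 4 24 15 7 16 12 14 9 22 5 10 8
j=1: 24>8, skip
j=2: 15>8, skip
j=3: 7≤8, i=1, swap(1,3) ⇒ 4 7 15 24 16 12 14 9 22 5 10 8
j=4: 16>8, skip
j=5: 12>8, skip
j=6: 14>8, skip
j=7: 9>8, skip
j=8: 22>8, skip
j=9: 5≤8, i=2, swap(2,9) ⇒ 4 7 5 24 16 12 14 9 22 15 10 8
j=10: 10>8, skip
swap(3,11) ⇒ 4 7 5 8 16 12 14 9 22 15 10 24; return 3
p = 3; k-1 = 11 > 3 ⇒ right

3; right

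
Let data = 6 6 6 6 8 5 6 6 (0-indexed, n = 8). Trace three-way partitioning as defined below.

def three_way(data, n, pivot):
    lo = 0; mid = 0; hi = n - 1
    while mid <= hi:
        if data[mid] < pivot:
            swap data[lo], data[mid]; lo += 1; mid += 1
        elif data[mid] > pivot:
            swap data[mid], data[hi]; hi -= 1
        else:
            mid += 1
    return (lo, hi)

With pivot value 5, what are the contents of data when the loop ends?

lo=0 mid=0 hi=7
6>5: swap(0,7), hi=6 ⇒ 6 6 6 6 8 5 6 6
6>5: swap(0,6), hi=5 ⇒ 6 6 6 6 8 5 6 6
6>5: swap(0,5), hi=4 ⇒ 5 6 6 6 8 6 6 6
5=5: mid=1
6>5: swap(1,4), hi=3 ⇒ 5 8 6 6 6 6 6 6
8>5: swap(1,3), hi=2 ⇒ 5 6 6 8 6 6 6 6
6>5: swap(1,2), hi=1 ⇒ 5 6 6 8 6 6 6 6
6>5: swap(1,1), hi=0 ⇒ 5 6 6 8 6 6 6 6
done. lo=0 hi=0; data=5 6 6 8 6 6 6 6

5 6 6 8 6 6 6 6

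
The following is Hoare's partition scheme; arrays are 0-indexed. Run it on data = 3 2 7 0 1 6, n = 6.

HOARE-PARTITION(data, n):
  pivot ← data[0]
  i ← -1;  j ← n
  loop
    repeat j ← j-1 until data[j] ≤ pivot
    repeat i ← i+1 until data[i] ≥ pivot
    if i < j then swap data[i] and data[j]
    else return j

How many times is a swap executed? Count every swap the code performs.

pivot=3
j stops at 4 (1), i stops at 0 (3); swap ⇒ 1 2 7 0 3 6
j stops at 3 (0), i stops at 2 (7); swap ⇒ 1 2 0 7 3 6
j stops at 2, i stops at 3; i≥j ⇒ return 2. data=1 2 0 7 3 6

2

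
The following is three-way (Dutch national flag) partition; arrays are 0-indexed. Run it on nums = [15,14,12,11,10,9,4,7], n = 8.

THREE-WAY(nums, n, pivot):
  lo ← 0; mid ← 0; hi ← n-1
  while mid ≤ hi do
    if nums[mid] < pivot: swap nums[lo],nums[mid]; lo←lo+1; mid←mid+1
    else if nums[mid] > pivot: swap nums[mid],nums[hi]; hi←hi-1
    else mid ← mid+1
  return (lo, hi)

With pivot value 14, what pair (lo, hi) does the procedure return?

pivot = 14; lo=0, mid=0, hi=7
nums[mid]=15>14: swap nums[0],nums[7]; hi=6 → [7,14,12,11,10,9,4,15]
nums[mid]=7<14: swap nums[0],nums[0]; lo=1,mid=1 → [7,14,12,11,10,9,4,15]
nums[mid]=14=14: mid=2
nums[mid]=12<14: swap nums[1],nums[2]; lo=2,mid=3 → [7,12,14,11,10,9,4,15]
nums[mid]=11<14: swap nums[2],nums[3]; lo=3,mid=4 → [7,12,11,14,10,9,4,15]
nums[mid]=10<14: swap nums[3],nums[4]; lo=4,mid=5 → [7,12,11,10,14,9,4,15]
nums[mid]=9<14: swap nums[4],nums[5]; lo=5,mid=6 → [7,12,11,10,9,14,4,15]
nums[mid]=4<14: swap nums[5],nums[6]; lo=6,mid=7 → [7,12,11,10,9,4,14,15]
end: lo=6, hi=6; nums = [7,12,11,10,9,4,14,15]

(6, 6)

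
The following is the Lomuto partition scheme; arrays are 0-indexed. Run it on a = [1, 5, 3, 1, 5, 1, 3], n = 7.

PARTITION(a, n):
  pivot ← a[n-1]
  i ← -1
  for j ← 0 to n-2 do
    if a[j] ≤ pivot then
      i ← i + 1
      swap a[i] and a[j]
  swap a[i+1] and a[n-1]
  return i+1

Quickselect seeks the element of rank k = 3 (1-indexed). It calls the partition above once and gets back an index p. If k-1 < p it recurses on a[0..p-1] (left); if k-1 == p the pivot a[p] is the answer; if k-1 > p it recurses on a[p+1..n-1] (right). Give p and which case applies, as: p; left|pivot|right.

pivot=3, i=-1
j=0: 1≤3, i=0, swap(0,0) ⇒ [1, 5, 3, 1, 5, 1, 3]
j=1: 5>3, skip
j=2: 3≤3, i=1, swap(1,2) ⇒ [1, 3, 5, 1, 5, 1, 3]
j=3: 1≤3, i=2, swap(2,3) ⇒ [1, 3, 1, 5, 5, 1, 3]
j=4: 5>3, skip
j=5: 1≤3, i=3, swap(3,5) ⇒ [1, 3, 1, 1, 5, 5, 3]
swap(4,6) ⇒ [1, 3, 1, 1, 3, 5, 5]; return 4
p = 4; k-1 = 2 < 4 ⇒ left

4; left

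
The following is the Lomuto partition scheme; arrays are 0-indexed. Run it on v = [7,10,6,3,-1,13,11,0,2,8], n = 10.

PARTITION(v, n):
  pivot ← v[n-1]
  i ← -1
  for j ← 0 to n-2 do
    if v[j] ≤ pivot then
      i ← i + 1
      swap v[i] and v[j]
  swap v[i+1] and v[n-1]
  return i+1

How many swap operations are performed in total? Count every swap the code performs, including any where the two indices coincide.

pivot=8, i=-1
j=0: 7≤8, i=0, swap(0,0) ⇒ [7,10,6,3,-1,13,11,0,2,8]
j=1: 10>8, skip
j=2: 6≤8, i=1, swap(1,2) ⇒ [7,6,10,3,-1,13,11,0,2,8]
j=3: 3≤8, i=2, swap(2,3) ⇒ [7,6,3,10,-1,13,11,0,2,8]
j=4: -1≤8, i=3, swap(3,4) ⇒ [7,6,3,-1,10,13,11,0,2,8]
j=5: 13>8, skip
j=6: 11>8, skip
j=7: 0≤8, i=4, swap(4,7) ⇒ [7,6,3,-1,0,13,11,10,2,8]
j=8: 2≤8, i=5, swap(5,8) ⇒ [7,6,3,-1,0,2,11,10,13,8]
swap(6,9) ⇒ [7,6,3,-1,0,2,8,10,13,11]; return 6

7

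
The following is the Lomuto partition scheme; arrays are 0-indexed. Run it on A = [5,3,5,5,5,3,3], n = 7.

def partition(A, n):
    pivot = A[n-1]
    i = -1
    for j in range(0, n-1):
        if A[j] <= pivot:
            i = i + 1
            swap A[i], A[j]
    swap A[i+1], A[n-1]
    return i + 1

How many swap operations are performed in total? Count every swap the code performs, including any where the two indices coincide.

pivot = A[6] = 3; i = -1
j=0: A[0]=5 > 3 → no swap
j=1: A[1]=3 ≤ 3 → i=0, swap A[0],A[1] → [3,5,5,5,5,3,3]
j=2: A[2]=5 > 3 → no swap
j=3: A[3]=5 > 3 → no swap
j=4: A[4]=5 > 3 → no swap
j=5: A[5]=3 ≤ 3 → i=1, swap A[1],A[5] → [3,3,5,5,5,5,3]
final swap A[2],A[6] → [3,3,3,5,5,5,5]; return 2

3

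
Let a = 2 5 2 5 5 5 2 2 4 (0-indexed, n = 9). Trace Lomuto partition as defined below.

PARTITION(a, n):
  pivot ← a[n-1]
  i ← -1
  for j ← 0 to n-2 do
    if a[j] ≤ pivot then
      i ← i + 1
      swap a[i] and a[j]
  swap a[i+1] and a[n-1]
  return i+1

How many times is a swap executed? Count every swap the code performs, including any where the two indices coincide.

5

pivot=4, i=-1
j=0: 2≤4, i=0, swap(0,0) ⇒ 2 5 2 5 5 5 2 2 4
j=1: 5>4, skip
j=2: 2≤4, i=1, swap(1,2) ⇒ 2 2 5 5 5 5 2 2 4
j=3: 5>4, skip
j=4: 5>4, skip
j=5: 5>4, skip
j=6: 2≤4, i=2, swap(2,6) ⇒ 2 2 2 5 5 5 5 2 4
j=7: 2≤4, i=3, swap(3,7) ⇒ 2 2 2 2 5 5 5 5 4
swap(4,8) ⇒ 2 2 2 2 4 5 5 5 5; return 4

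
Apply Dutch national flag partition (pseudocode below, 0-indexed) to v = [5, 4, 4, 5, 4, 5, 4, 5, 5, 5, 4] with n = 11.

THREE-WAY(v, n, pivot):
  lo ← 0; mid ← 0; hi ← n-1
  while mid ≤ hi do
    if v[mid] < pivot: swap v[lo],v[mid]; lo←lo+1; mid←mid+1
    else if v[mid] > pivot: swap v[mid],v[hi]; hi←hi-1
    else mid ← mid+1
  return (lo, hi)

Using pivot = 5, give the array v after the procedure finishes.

[4, 4, 4, 4, 4, 5, 5, 5, 5, 5, 5]

pivot = 5; lo=0, mid=0, hi=10
v[mid]=5=5: mid=1
v[mid]=4<5: swap v[0],v[1]; lo=1,mid=2 → [4, 5, 4, 5, 4, 5, 4, 5, 5, 5, 4]
v[mid]=4<5: swap v[1],v[2]; lo=2,mid=3 → [4, 4, 5, 5, 4, 5, 4, 5, 5, 5, 4]
v[mid]=5=5: mid=4
v[mid]=4<5: swap v[2],v[4]; lo=3,mid=5 → [4, 4, 4, 5, 5, 5, 4, 5, 5, 5, 4]
v[mid]=5=5: mid=6
v[mid]=4<5: swap v[3],v[6]; lo=4,mid=7 → [4, 4, 4, 4, 5, 5, 5, 5, 5, 5, 4]
v[mid]=5=5: mid=8
v[mid]=5=5: mid=9
v[mid]=5=5: mid=10
v[mid]=4<5: swap v[4],v[10]; lo=5,mid=11 → [4, 4, 4, 4, 4, 5, 5, 5, 5, 5, 5]
end: lo=5, hi=10; v = [4, 4, 4, 4, 4, 5, 5, 5, 5, 5, 5]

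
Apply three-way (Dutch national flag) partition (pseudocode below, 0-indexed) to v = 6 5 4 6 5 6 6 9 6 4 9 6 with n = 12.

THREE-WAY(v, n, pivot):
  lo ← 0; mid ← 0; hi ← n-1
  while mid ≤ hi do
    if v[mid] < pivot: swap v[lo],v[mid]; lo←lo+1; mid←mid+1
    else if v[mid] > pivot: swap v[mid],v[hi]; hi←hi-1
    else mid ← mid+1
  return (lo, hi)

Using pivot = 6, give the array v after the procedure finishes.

5 4 5 4 6 6 6 6 6 6 9 9

lo=0 mid=0 hi=11
6=6: mid=1
5<6: swap(0,1), lo=1 mid=2 ⇒ 5 6 4 6 5 6 6 9 6 4 9 6
4<6: swap(1,2), lo=2 mid=3 ⇒ 5 4 6 6 5 6 6 9 6 4 9 6
6=6: mid=4
5<6: swap(2,4), lo=3 mid=5 ⇒ 5 4 5 6 6 6 6 9 6 4 9 6
6=6: mid=6
6=6: mid=7
9>6: swap(7,11), hi=10 ⇒ 5 4 5 6 6 6 6 6 6 4 9 9
6=6: mid=8
6=6: mid=9
4<6: swap(3,9), lo=4 mid=10 ⇒ 5 4 5 4 6 6 6 6 6 6 9 9
9>6: swap(10,10), hi=9 ⇒ 5 4 5 4 6 6 6 6 6 6 9 9
done. lo=4 hi=9; v=5 4 5 4 6 6 6 6 6 6 9 9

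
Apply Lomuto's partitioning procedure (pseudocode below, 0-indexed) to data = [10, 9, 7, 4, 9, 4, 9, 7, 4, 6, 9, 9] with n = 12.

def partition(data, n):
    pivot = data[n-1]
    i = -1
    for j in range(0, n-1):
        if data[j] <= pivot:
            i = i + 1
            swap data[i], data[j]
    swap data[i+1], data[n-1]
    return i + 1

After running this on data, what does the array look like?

pivot = data[11] = 9; i = -1
j=0: data[0]=10 > 9 → no swap
j=1: data[1]=9 ≤ 9 → i=0, swap data[0],data[1] → [9, 10, 7, 4, 9, 4, 9, 7, 4, 6, 9, 9]
j=2: data[2]=7 ≤ 9 → i=1, swap data[1],data[2] → [9, 7, 10, 4, 9, 4, 9, 7, 4, 6, 9, 9]
j=3: data[3]=4 ≤ 9 → i=2, swap data[2],data[3] → [9, 7, 4, 10, 9, 4, 9, 7, 4, 6, 9, 9]
j=4: data[4]=9 ≤ 9 → i=3, swap data[3],data[4] → [9, 7, 4, 9, 10, 4, 9, 7, 4, 6, 9, 9]
j=5: data[5]=4 ≤ 9 → i=4, swap data[4],data[5] → [9, 7, 4, 9, 4, 10, 9, 7, 4, 6, 9, 9]
j=6: data[6]=9 ≤ 9 → i=5, swap data[5],data[6] → [9, 7, 4, 9, 4, 9, 10, 7, 4, 6, 9, 9]
j=7: data[7]=7 ≤ 9 → i=6, swap data[6],data[7] → [9, 7, 4, 9, 4, 9, 7, 10, 4, 6, 9, 9]
j=8: data[8]=4 ≤ 9 → i=7, swap data[7],data[8] → [9, 7, 4, 9, 4, 9, 7, 4, 10, 6, 9, 9]
j=9: data[9]=6 ≤ 9 → i=8, swap data[8],data[9] → [9, 7, 4, 9, 4, 9, 7, 4, 6, 10, 9, 9]
j=10: data[10]=9 ≤ 9 → i=9, swap data[9],data[10] → [9, 7, 4, 9, 4, 9, 7, 4, 6, 9, 10, 9]
final swap data[10],data[11] → [9, 7, 4, 9, 4, 9, 7, 4, 6, 9, 9, 10]; return 10

[9, 7, 4, 9, 4, 9, 7, 4, 6, 9, 9, 10]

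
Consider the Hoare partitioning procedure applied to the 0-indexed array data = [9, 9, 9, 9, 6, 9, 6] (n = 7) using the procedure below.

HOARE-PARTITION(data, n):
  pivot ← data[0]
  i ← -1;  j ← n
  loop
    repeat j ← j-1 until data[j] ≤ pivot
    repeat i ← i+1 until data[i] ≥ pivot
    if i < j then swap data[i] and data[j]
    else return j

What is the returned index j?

3

pivot=9
j stops at 6 (6), i stops at 0 (9); swap ⇒ [6, 9, 9, 9, 6, 9, 9]
j stops at 5 (9), i stops at 1 (9); swap ⇒ [6, 9, 9, 9, 6, 9, 9]
j stops at 4 (6), i stops at 2 (9); swap ⇒ [6, 9, 6, 9, 9, 9, 9]
j stops at 3, i stops at 3; i≥j ⇒ return 3. data=[6, 9, 6, 9, 9, 9, 9]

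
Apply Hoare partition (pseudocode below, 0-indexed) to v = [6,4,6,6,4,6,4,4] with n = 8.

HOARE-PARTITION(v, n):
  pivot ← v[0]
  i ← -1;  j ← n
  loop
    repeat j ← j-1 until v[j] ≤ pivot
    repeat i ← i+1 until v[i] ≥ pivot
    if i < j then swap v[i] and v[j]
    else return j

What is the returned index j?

pivot = v[0] = 6; i = -1, j = 8
j→7 (v[7]=4≤6), i→0 (v[0]=6≥6); i<j, swap → [4,4,6,6,4,6,4,6]
j→6 (v[6]=4≤6), i→2 (v[2]=6≥6); i<j, swap → [4,4,4,6,4,6,6,6]
j→5 (v[5]=6≤6), i→3 (v[3]=6≥6); i<j, swap → [4,4,4,6,4,6,6,6]
j→4, i→5; i≥j, return j=4. v = [4,4,4,6,4,6,6,6]

4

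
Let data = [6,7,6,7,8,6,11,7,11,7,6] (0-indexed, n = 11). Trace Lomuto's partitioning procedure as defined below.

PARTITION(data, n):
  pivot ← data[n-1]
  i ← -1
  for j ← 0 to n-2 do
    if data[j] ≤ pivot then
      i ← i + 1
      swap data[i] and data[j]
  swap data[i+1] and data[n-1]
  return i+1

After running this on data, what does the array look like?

pivot=6, i=-1
j=0: 6≤6, i=0, swap(0,0) ⇒ [6,7,6,7,8,6,11,7,11,7,6]
j=1: 7>6, skip
j=2: 6≤6, i=1, swap(1,2) ⇒ [6,6,7,7,8,6,11,7,11,7,6]
j=3: 7>6, skip
j=4: 8>6, skip
j=5: 6≤6, i=2, swap(2,5) ⇒ [6,6,6,7,8,7,11,7,11,7,6]
j=6: 11>6, skip
j=7: 7>6, skip
j=8: 11>6, skip
j=9: 7>6, skip
swap(3,10) ⇒ [6,6,6,6,8,7,11,7,11,7,7]; return 3

[6,6,6,6,8,7,11,7,11,7,7]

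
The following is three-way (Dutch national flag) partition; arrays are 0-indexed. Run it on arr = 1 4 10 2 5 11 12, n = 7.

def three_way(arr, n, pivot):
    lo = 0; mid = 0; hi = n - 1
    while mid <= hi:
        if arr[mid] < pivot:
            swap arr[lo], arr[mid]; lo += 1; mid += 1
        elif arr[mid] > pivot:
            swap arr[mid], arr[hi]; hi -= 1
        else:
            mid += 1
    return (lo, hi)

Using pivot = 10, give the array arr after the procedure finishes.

pivot = 10; lo=0, mid=0, hi=6
arr[mid]=1<10: swap arr[0],arr[0]; lo=1,mid=1 → 1 4 10 2 5 11 12
arr[mid]=4<10: swap arr[1],arr[1]; lo=2,mid=2 → 1 4 10 2 5 11 12
arr[mid]=10=10: mid=3
arr[mid]=2<10: swap arr[2],arr[3]; lo=3,mid=4 → 1 4 2 10 5 11 12
arr[mid]=5<10: swap arr[3],arr[4]; lo=4,mid=5 → 1 4 2 5 10 11 12
arr[mid]=11>10: swap arr[5],arr[6]; hi=5 → 1 4 2 5 10 12 11
arr[mid]=12>10: swap arr[5],arr[5]; hi=4 → 1 4 2 5 10 12 11
end: lo=4, hi=4; arr = 1 4 2 5 10 12 11

1 4 2 5 10 12 11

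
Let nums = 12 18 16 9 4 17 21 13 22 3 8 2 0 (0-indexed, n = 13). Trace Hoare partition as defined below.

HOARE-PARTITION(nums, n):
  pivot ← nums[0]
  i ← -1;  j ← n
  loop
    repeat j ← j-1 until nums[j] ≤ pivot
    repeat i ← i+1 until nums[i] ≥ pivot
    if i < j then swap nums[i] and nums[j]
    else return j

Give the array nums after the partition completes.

0 2 8 9 4 3 21 13 22 17 16 18 12

pivot = nums[0] = 12; i = -1, j = 13
j→12 (nums[12]=0≤12), i→0 (nums[0]=12≥12); i<j, swap → 0 18 16 9 4 17 21 13 22 3 8 2 12
j→11 (nums[11]=2≤12), i→1 (nums[1]=18≥12); i<j, swap → 0 2 16 9 4 17 21 13 22 3 8 18 12
j→10 (nums[10]=8≤12), i→2 (nums[2]=16≥12); i<j, swap → 0 2 8 9 4 17 21 13 22 3 16 18 12
j→9 (nums[9]=3≤12), i→5 (nums[5]=17≥12); i<j, swap → 0 2 8 9 4 3 21 13 22 17 16 18 12
j→5, i→6; i≥j, return j=5. nums = 0 2 8 9 4 3 21 13 22 17 16 18 12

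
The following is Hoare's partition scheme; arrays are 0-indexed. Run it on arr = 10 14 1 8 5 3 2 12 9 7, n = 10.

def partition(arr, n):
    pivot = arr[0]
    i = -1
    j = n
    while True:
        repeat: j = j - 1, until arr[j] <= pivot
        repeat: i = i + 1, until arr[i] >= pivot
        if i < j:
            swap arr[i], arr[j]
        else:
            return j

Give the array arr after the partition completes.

pivot = arr[0] = 10; i = -1, j = 10
j→9 (arr[9]=7≤10), i→0 (arr[0]=10≥10); i<j, swap → 7 14 1 8 5 3 2 12 9 10
j→8 (arr[8]=9≤10), i→1 (arr[1]=14≥10); i<j, swap → 7 9 1 8 5 3 2 12 14 10
j→6, i→7; i≥j, return j=6. arr = 7 9 1 8 5 3 2 12 14 10

7 9 1 8 5 3 2 12 14 10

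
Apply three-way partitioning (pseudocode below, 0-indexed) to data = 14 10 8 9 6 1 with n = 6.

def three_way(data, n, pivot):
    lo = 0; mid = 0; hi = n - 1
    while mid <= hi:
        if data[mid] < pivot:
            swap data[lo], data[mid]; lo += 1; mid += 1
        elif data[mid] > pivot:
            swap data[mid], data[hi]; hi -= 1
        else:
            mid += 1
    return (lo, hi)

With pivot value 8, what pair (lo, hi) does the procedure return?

(2, 2)

lo=0 mid=0 hi=5
14>8: swap(0,5), hi=4 ⇒ 1 10 8 9 6 14
1<8: swap(0,0), lo=1 mid=1 ⇒ 1 10 8 9 6 14
10>8: swap(1,4), hi=3 ⇒ 1 6 8 9 10 14
6<8: swap(1,1), lo=2 mid=2 ⇒ 1 6 8 9 10 14
8=8: mid=3
9>8: swap(3,3), hi=2 ⇒ 1 6 8 9 10 14
done. lo=2 hi=2; data=1 6 8 9 10 14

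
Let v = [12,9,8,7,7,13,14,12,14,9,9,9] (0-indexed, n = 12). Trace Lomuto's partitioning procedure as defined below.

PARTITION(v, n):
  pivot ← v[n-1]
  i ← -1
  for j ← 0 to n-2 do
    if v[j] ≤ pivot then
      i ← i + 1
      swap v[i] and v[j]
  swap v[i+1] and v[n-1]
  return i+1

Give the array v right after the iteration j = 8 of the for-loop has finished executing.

pivot=9, i=-1
j=0: 12>9, skip
j=1: 9≤9, i=0, swap(0,1) ⇒ [9,12,8,7,7,13,14,12,14,9,9,9]
j=2: 8≤9, i=1, swap(1,2) ⇒ [9,8,12,7,7,13,14,12,14,9,9,9]
j=3: 7≤9, i=2, swap(2,3) ⇒ [9,8,7,12,7,13,14,12,14,9,9,9]
j=4: 7≤9, i=3, swap(3,4) ⇒ [9,8,7,7,12,13,14,12,14,9,9,9]
j=5: 13>9, skip
j=6: 14>9, skip
j=7: 12>9, skip
j=8: 14>9, skip
(after j=8) v = [9,8,7,7,12,13,14,12,14,9,9,9]

[9,8,7,7,12,13,14,12,14,9,9,9]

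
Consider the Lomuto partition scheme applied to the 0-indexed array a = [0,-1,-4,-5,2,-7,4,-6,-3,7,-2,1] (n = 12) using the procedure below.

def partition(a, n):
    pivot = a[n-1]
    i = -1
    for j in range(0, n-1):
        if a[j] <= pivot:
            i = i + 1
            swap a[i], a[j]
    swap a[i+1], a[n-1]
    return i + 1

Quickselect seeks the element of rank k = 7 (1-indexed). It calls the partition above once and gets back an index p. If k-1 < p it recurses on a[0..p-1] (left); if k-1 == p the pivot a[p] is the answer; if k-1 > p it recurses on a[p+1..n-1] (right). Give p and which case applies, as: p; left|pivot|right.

8; left

pivot = a[11] = 1; i = -1
j=0: a[0]=0 ≤ 1 → i=0, swap a[0],a[0] (no change) → [0,-1,-4,-5,2,-7,4,-6,-3,7,-2,1]
j=1: a[1]=-1 ≤ 1 → i=1, swap a[1],a[1] (no change) → [0,-1,-4,-5,2,-7,4,-6,-3,7,-2,1]
j=2: a[2]=-4 ≤ 1 → i=2, swap a[2],a[2] (no change) → [0,-1,-4,-5,2,-7,4,-6,-3,7,-2,1]
j=3: a[3]=-5 ≤ 1 → i=3, swap a[3],a[3] (no change) → [0,-1,-4,-5,2,-7,4,-6,-3,7,-2,1]
j=4: a[4]=2 > 1 → no swap
j=5: a[5]=-7 ≤ 1 → i=4, swap a[4],a[5] → [0,-1,-4,-5,-7,2,4,-6,-3,7,-2,1]
j=6: a[6]=4 > 1 → no swap
j=7: a[7]=-6 ≤ 1 → i=5, swap a[5],a[7] → [0,-1,-4,-5,-7,-6,4,2,-3,7,-2,1]
j=8: a[8]=-3 ≤ 1 → i=6, swap a[6],a[8] → [0,-1,-4,-5,-7,-6,-3,2,4,7,-2,1]
j=9: a[9]=7 > 1 → no swap
j=10: a[10]=-2 ≤ 1 → i=7, swap a[7],a[10] → [0,-1,-4,-5,-7,-6,-3,-2,4,7,2,1]
final swap a[8],a[11] → [0,-1,-4,-5,-7,-6,-3,-2,1,7,2,4]; return 8
p = 8; k-1 = 6 < 8 ⇒ left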